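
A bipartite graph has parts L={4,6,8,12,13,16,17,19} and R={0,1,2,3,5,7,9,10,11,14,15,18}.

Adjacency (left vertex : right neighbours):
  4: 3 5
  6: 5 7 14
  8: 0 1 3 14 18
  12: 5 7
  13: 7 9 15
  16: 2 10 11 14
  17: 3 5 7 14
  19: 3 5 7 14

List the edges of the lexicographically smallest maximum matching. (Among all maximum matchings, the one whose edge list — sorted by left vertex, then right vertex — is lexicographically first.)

Lex-smallest maximum matching: {(4,3), (6,5), (8,0), (12,7), (13,9), (16,2), (17,14)}

|M| = 7 (so the lex-smallest maximum matching has 7 edges)
process left vertices in ascending order; for each, take the smallest-labelled available neighbour that still permits 7 edges overall, or leave it unmatched if none does
lex-smallest matching: {4-3, 6-5, 8-0, 12-7, 13-9, 16-2, 17-14}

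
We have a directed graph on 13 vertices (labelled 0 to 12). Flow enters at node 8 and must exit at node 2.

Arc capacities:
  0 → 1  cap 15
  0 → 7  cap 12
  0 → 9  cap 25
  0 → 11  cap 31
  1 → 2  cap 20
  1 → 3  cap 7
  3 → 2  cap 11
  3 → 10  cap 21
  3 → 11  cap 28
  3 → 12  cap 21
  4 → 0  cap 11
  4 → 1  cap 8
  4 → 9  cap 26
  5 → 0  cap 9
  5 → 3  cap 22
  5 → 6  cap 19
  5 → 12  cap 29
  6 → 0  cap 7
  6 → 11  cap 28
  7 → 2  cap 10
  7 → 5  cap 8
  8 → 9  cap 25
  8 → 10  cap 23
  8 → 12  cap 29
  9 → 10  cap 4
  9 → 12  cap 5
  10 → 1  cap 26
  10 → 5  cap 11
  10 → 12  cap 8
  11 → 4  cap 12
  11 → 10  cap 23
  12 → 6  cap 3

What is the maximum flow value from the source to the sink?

Maximum flow value: 30

augment #1: 8→10→1→2 bottleneck 20, total now 20
augment #2: 8→10→1→3→2 bottleneck 3, total now 23
augment #3: 8→9→10→1→3→2 bottleneck 3, total now 26
augment #4: 8→9→10→5→3→2 bottleneck 1, total now 27
augment #5: 8→12→6→0→7→2 bottleneck 3, total now 30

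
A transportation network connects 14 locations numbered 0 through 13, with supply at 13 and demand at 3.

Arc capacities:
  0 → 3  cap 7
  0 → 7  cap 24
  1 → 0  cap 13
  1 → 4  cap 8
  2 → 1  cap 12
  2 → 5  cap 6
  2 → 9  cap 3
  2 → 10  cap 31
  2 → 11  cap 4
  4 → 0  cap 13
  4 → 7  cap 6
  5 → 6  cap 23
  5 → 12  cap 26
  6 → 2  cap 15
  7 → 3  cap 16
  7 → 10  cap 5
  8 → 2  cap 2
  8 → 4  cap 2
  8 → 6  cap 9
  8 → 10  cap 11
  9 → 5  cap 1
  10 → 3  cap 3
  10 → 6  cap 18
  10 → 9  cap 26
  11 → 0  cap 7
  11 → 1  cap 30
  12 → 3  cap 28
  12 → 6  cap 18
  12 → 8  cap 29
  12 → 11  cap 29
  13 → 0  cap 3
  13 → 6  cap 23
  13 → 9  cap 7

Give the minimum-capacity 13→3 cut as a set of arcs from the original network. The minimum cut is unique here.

Min-cut arcs: {(6,2), (9,5), (13,0)} (total capacity 19)

augment #1: 13→0→3 push 3
augment #2: 13→6→2→10→3 push 3
augment #3: 13→9→5→12→3 push 1
augment #4: 13→6→2→1→0→3 push 4
augment #5: 13→6→2→5→12→3 push 6
augment #6: 13→6→2→1→0→7→3 push 2
max flow = 19; residual-reachable set from 13 gives S-side
cut edges (S→T): {(6,2), (9,5), (13,0)} total cap 19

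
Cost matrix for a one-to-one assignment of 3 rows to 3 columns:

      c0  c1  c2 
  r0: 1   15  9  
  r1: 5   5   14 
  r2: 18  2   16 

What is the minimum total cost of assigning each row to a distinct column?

Minimum assignment cost: 16

optimal assignment: row0→col2 (cost 9), row1→col0 (cost 5), row2→col1 (cost 2)
total = 9 + 5 + 2 = 16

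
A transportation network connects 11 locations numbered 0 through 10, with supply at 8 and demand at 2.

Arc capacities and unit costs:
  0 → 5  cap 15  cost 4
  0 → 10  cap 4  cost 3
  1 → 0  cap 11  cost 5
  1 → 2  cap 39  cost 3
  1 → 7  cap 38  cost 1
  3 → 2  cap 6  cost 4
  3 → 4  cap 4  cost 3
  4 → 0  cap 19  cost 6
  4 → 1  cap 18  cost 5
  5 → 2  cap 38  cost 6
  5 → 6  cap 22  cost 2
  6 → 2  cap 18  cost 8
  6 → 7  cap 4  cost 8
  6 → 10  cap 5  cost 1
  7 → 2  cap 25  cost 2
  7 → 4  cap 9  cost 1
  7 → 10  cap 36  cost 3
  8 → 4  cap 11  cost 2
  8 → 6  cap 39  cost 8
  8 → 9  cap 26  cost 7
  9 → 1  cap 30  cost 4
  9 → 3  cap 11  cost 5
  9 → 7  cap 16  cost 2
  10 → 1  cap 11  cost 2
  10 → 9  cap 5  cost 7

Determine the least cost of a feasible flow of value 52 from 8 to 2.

Minimum cost for 52 units: 656

shortest-cost path #1: 8→4→1→2 push 11 @ unit cost 10 (adds 110)
shortest-cost path #2: 8→9→7→2 push 16 @ unit cost 11 (adds 176)
shortest-cost path #3: 8→9→1→2 push 10 @ unit cost 14 (adds 140)
shortest-cost path #4: 8→6→10→1→2 push 5 @ unit cost 14 (adds 70)
shortest-cost path #5: 8→6→2 push 10 @ unit cost 16 (adds 160)
total cost = 656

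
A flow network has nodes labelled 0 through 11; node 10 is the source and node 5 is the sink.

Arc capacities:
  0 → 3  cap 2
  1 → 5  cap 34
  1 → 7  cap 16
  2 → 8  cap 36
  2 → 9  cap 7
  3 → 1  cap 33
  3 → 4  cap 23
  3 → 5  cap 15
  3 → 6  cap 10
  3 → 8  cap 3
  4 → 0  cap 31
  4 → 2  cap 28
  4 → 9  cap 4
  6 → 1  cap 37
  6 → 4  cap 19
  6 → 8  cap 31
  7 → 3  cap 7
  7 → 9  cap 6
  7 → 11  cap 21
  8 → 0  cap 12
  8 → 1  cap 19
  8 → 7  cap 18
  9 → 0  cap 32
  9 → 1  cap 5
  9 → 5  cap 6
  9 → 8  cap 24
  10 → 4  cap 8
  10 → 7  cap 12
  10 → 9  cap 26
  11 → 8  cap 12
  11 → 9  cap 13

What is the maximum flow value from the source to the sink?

augment #1: 10→9→5 bottleneck 6, total now 6
augment #2: 10→7→3→5 bottleneck 7, total now 13
augment #3: 10→9→1→5 bottleneck 5, total now 18
augment #4: 10→4→0→3→5 bottleneck 2, total now 20
augment #5: 10→9→8→1→5 bottleneck 15, total now 35
augment #6: 10→4→2→8→1→5 bottleneck 4, total now 39

Maximum flow value: 39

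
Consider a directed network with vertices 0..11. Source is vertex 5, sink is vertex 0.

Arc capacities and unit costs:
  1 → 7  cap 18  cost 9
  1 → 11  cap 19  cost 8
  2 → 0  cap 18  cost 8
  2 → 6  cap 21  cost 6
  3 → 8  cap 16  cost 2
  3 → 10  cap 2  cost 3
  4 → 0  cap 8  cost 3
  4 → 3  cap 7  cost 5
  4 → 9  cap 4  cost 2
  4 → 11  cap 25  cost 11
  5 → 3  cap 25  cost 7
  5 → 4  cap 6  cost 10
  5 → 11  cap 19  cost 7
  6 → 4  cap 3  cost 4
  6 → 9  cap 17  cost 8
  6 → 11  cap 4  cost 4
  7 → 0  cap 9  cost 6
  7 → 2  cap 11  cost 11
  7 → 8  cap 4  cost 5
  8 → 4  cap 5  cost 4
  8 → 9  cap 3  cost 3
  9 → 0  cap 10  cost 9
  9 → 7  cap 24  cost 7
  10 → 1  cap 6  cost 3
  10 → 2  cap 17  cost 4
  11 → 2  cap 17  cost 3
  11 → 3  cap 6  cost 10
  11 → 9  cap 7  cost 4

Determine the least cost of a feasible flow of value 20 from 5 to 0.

Minimum cost for 20 units: 326

shortest-cost path #1: 5→4→0 push 6 @ unit cost 13 (adds 78)
shortest-cost path #2: 5→3→8→4→0 push 2 @ unit cost 16 (adds 32)
shortest-cost path #3: 5→11→2→0 push 12 @ unit cost 18 (adds 216)
total cost = 326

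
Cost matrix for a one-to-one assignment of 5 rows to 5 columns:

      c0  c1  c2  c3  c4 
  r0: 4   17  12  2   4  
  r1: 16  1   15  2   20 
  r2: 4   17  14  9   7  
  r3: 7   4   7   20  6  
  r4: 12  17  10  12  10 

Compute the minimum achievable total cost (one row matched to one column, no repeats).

Minimum assignment cost: 23

optimal assignment: row0→col3 (cost 2), row1→col1 (cost 1), row2→col0 (cost 4), row3→col4 (cost 6), row4→col2 (cost 10)
total = 2 + 1 + 4 + 6 + 10 = 23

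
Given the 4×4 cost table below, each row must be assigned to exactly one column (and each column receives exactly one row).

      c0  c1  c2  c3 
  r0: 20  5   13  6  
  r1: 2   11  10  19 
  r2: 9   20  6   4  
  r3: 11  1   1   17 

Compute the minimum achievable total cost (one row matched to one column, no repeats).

Minimum assignment cost: 12

optimal assignment: row0→col1 (cost 5), row1→col0 (cost 2), row2→col3 (cost 4), row3→col2 (cost 1)
total = 5 + 2 + 4 + 1 = 12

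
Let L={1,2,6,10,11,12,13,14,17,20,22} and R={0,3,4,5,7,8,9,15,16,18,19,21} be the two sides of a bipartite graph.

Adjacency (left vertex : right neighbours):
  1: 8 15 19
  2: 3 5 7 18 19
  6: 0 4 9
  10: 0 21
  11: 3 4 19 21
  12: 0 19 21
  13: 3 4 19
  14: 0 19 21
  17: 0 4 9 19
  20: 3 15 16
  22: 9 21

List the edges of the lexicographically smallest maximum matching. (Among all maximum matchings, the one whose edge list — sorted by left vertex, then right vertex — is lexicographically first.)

Lex-smallest maximum matching: {(1,8), (2,5), (6,0), (10,21), (11,3), (12,19), (13,4), (17,9), (20,15)}

|M| = 9 (so the lex-smallest maximum matching has 9 edges)
process left vertices in ascending order; for each, take the smallest-labelled available neighbour that still permits 9 edges overall, or leave it unmatched if none does
lex-smallest matching: {1-8, 2-5, 6-0, 10-21, 11-3, 12-19, 13-4, 17-9, 20-15}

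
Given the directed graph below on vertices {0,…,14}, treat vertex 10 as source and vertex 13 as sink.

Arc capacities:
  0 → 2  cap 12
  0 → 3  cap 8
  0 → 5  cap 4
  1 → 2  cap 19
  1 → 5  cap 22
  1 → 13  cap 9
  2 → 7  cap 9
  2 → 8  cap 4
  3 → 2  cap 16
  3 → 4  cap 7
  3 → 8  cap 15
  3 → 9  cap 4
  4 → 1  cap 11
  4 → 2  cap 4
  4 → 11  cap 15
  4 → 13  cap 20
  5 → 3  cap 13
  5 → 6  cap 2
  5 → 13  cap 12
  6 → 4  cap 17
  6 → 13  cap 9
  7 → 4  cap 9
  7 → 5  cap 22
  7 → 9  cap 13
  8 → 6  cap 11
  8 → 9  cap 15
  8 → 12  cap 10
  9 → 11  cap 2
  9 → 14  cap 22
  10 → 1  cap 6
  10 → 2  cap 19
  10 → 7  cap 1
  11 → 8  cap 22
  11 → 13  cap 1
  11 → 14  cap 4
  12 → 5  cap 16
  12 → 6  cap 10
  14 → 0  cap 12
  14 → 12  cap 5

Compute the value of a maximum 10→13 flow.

augment #1: 10→1→13 bottleneck 6, total now 6
augment #2: 10→7→4→13 bottleneck 1, total now 7
augment #3: 10→2→7→4→13 bottleneck 8, total now 15
augment #4: 10→2→7→5→13 bottleneck 1, total now 16
augment #5: 10→2→8→6→13 bottleneck 4, total now 20

Maximum flow value: 20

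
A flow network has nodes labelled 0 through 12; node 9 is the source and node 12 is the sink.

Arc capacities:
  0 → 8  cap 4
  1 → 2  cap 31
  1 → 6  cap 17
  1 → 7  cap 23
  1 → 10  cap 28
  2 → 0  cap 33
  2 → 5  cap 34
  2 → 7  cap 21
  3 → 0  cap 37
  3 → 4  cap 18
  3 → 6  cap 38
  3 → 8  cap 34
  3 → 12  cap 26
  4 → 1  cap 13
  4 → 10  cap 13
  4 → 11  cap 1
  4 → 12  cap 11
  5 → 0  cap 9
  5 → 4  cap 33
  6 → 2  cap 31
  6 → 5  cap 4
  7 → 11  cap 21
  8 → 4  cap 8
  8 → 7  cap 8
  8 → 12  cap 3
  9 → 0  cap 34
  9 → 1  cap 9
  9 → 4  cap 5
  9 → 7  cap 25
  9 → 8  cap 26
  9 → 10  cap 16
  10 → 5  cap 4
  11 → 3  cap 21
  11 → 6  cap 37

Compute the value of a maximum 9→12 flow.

augment #1: 9→4→12 bottleneck 5, total now 5
augment #2: 9→8→12 bottleneck 3, total now 8
augment #3: 9→8→4→12 bottleneck 6, total now 14
augment #4: 9→7→11→3→12 bottleneck 21, total now 35

Maximum flow value: 35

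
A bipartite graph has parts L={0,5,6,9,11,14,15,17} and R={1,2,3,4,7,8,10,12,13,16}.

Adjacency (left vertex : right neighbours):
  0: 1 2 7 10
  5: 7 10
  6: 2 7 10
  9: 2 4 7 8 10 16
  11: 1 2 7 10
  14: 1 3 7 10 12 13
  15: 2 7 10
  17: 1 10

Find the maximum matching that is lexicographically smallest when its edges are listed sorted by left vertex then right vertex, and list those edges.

Lex-smallest maximum matching: {(0,1), (5,7), (6,2), (9,4), (11,10), (14,3)}

|M| = 6 (so the lex-smallest maximum matching has 6 edges)
process left vertices in ascending order; for each, take the smallest-labelled available neighbour that still permits 6 edges overall, or leave it unmatched if none does
lex-smallest matching: {0-1, 5-7, 6-2, 9-4, 11-10, 14-3}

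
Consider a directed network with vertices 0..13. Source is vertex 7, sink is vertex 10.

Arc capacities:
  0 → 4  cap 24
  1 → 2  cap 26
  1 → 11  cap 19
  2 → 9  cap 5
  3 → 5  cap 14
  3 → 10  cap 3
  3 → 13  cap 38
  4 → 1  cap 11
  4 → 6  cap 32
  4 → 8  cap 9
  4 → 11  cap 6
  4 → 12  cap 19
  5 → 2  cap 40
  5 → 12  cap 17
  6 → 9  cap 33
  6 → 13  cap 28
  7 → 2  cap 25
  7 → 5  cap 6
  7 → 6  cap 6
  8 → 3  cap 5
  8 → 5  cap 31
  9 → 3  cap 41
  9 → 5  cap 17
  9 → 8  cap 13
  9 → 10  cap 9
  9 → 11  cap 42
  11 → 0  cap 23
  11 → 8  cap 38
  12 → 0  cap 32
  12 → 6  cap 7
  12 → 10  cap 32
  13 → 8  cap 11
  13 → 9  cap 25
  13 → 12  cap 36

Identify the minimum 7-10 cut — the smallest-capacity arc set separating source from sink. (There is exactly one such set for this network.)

Min-cut arcs: {(2,9), (7,5), (7,6)} (total capacity 17)

augment #1: 7→2→9→10 push 5
augment #2: 7→5→12→10 push 6
augment #3: 7→6→9→10 push 4
augment #4: 7→6→9→3→10 push 2
max flow = 17; residual-reachable set from 7 gives S-side
cut edges (S→T): {(2,9), (7,5), (7,6)} total cap 17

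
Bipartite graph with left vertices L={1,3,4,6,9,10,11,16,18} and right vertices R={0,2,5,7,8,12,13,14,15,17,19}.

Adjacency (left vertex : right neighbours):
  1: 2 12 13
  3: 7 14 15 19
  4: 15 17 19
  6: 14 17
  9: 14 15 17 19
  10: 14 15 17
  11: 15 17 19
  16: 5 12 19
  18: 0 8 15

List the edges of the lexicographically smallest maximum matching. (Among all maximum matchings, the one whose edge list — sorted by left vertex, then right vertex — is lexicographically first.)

Lex-smallest maximum matching: {(1,2), (3,7), (4,15), (6,14), (9,17), (11,19), (16,5), (18,0)}

|M| = 8 (so the lex-smallest maximum matching has 8 edges)
process left vertices in ascending order; for each, take the smallest-labelled available neighbour that still permits 8 edges overall, or leave it unmatched if none does
lex-smallest matching: {1-2, 3-7, 4-15, 6-14, 9-17, 11-19, 16-5, 18-0}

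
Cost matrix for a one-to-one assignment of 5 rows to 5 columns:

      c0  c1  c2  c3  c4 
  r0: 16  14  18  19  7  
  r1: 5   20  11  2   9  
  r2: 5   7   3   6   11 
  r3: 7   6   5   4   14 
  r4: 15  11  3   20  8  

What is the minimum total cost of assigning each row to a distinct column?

Minimum assignment cost: 23

optimal assignment: row0→col4 (cost 7), row1→col3 (cost 2), row2→col0 (cost 5), row3→col1 (cost 6), row4→col2 (cost 3)
total = 7 + 2 + 5 + 6 + 3 = 23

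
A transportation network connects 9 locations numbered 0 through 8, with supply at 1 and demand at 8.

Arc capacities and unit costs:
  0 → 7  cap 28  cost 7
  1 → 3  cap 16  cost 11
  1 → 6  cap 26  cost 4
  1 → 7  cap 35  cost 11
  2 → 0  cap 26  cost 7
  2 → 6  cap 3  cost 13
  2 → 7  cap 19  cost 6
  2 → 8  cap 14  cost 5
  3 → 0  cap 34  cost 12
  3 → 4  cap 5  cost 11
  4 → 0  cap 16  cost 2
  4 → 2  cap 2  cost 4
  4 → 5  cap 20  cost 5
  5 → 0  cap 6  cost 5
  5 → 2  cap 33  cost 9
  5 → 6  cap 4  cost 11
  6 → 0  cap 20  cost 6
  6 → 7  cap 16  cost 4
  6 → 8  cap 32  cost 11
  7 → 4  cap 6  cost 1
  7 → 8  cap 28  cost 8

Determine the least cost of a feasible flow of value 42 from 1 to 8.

shortest-cost path #1: 1→6→8 push 26 @ unit cost 15 (adds 390)
shortest-cost path #2: 1→7→8 push 16 @ unit cost 19 (adds 304)
total cost = 694

Minimum cost for 42 units: 694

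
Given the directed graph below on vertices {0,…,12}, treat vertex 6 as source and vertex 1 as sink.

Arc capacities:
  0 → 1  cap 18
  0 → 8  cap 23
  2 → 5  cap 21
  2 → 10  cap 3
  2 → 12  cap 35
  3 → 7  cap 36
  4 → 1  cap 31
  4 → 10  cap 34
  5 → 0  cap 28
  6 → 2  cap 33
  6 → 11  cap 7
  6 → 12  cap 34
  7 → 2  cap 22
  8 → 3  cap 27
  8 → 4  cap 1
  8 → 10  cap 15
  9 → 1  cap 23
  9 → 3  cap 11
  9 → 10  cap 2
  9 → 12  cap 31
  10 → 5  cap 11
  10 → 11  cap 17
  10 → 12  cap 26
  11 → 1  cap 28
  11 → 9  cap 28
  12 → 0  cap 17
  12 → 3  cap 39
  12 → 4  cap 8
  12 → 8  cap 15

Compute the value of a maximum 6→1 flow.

augment #1: 6→11→1 bottleneck 7, total now 7
augment #2: 6→12→0→1 bottleneck 17, total now 24
augment #3: 6→12→4→1 bottleneck 8, total now 32
augment #4: 6→2→5→0→1 bottleneck 1, total now 33
augment #5: 6→2→10→11→1 bottleneck 3, total now 36
augment #6: 6→12→8→4→1 bottleneck 1, total now 37
augment #7: 6→12→8→10→11→1 bottleneck 8, total now 45
augment #8: 6→2→12→8→10→11→1 bottleneck 6, total now 51

Maximum flow value: 51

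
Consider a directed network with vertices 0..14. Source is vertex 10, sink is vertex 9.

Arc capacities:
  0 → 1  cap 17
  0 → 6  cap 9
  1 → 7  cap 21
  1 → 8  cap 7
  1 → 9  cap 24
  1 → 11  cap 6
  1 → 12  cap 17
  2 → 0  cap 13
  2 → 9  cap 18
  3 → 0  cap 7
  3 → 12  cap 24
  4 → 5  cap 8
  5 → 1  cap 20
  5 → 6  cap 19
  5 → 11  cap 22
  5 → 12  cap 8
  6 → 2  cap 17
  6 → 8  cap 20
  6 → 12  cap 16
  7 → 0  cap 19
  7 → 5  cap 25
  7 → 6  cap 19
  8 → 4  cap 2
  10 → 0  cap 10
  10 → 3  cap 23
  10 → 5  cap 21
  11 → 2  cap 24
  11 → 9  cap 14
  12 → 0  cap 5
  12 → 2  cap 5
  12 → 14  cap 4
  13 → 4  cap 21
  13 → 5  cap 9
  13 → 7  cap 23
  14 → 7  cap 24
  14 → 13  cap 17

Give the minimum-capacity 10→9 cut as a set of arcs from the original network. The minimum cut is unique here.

augment #1: 10→0→1→9 push 10
augment #2: 10→5→1→9 push 14
augment #3: 10→5→11→9 push 7
augment #4: 10→3→12→2→9 push 5
augment #5: 10→3→0→1→11→9 push 6
augment #6: 10→3→0→6→2→9 push 1
augment #7: 10→3→12→0→6→2→9 push 5
augment #8: 10→3→12→14→7→5→11→9 push 1
augment #9: 10→3→12→14→7→6→2→9 push 3
max flow = 52; residual-reachable set from 10 gives S-side
cut edges (S→T): {(3,0), (10,0), (10,5), (12,0), (12,2), (12,14)} total cap 52

Min-cut arcs: {(3,0), (10,0), (10,5), (12,0), (12,2), (12,14)} (total capacity 52)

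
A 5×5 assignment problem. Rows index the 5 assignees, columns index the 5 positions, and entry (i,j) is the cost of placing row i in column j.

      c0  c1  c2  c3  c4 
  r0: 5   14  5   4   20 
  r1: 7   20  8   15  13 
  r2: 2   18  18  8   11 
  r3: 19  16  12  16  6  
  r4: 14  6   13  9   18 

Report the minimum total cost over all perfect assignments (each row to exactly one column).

optimal assignment: row0→col3 (cost 4), row1→col2 (cost 8), row2→col0 (cost 2), row3→col4 (cost 6), row4→col1 (cost 6)
total = 4 + 8 + 2 + 6 + 6 = 26

Minimum assignment cost: 26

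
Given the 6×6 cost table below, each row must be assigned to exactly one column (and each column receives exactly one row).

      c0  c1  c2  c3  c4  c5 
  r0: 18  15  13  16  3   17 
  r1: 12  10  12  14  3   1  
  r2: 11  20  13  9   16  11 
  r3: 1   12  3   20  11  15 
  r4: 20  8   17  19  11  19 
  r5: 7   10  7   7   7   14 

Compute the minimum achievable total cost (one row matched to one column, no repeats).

Minimum assignment cost: 29

optimal assignment: row0→col4 (cost 3), row1→col5 (cost 1), row2→col3 (cost 9), row3→col0 (cost 1), row4→col1 (cost 8), row5→col2 (cost 7)
total = 3 + 1 + 9 + 1 + 8 + 7 = 29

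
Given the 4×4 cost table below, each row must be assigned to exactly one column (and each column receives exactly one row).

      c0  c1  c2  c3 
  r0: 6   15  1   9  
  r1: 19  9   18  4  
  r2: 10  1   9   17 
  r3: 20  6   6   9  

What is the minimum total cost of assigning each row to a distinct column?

optimal assignment: row0→col0 (cost 6), row1→col3 (cost 4), row2→col1 (cost 1), row3→col2 (cost 6)
total = 6 + 4 + 1 + 6 = 17

Minimum assignment cost: 17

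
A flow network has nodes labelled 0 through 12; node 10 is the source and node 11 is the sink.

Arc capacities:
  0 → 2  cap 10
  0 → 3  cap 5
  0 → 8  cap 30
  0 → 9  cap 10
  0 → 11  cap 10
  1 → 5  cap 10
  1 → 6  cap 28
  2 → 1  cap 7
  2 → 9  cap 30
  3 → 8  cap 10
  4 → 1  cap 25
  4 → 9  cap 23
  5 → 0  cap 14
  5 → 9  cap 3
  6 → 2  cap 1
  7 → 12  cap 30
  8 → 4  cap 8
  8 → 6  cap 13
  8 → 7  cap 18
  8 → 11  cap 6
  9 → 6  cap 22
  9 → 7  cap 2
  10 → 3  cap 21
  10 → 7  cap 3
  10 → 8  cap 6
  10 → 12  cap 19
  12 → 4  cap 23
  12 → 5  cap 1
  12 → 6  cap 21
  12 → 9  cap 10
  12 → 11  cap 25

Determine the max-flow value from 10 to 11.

augment #1: 10→8→11 bottleneck 6, total now 6
augment #2: 10→12→11 bottleneck 19, total now 25
augment #3: 10→7→12→11 bottleneck 3, total now 28
augment #4: 10→3→8→7→12→11 bottleneck 3, total now 31
augment #5: 10→3→8→4→1→5→0→11 bottleneck 7, total now 38

Maximum flow value: 38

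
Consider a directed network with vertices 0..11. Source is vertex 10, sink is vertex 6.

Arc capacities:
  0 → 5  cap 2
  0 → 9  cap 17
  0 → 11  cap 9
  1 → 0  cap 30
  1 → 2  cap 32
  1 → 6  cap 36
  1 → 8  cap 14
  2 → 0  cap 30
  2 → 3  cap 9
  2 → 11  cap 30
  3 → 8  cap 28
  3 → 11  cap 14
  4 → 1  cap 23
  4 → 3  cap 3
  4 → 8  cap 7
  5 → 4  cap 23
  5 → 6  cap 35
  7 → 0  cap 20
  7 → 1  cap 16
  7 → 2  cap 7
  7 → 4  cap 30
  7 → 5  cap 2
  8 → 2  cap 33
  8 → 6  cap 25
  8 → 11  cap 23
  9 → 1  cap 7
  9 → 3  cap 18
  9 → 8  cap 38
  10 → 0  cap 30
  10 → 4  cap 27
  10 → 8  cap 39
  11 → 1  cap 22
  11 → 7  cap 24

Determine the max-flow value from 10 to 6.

Maximum flow value: 65

augment #1: 10→8→6 bottleneck 25, total now 25
augment #2: 10→0→5→6 bottleneck 2, total now 27
augment #3: 10→4→1→6 bottleneck 23, total now 50
augment #4: 10→0→9→1→6 bottleneck 7, total now 57
augment #5: 10→0→11→1→6 bottleneck 6, total now 63
augment #6: 10→0→11→7→5→6 bottleneck 2, total now 65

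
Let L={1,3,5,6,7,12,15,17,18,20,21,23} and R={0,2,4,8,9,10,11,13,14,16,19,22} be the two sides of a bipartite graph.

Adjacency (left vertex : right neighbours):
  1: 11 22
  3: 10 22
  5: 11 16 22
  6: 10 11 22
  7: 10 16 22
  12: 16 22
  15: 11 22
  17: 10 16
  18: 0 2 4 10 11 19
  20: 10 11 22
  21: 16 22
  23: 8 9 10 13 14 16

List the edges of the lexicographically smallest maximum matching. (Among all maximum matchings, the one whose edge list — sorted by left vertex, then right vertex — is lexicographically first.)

|M| = 6 (so the lex-smallest maximum matching has 6 edges)
process left vertices in ascending order; for each, take the smallest-labelled available neighbour that still permits 6 edges overall, or leave it unmatched if none does
lex-smallest matching: {1-11, 3-10, 5-16, 6-22, 18-0, 23-8}

Lex-smallest maximum matching: {(1,11), (3,10), (5,16), (6,22), (18,0), (23,8)}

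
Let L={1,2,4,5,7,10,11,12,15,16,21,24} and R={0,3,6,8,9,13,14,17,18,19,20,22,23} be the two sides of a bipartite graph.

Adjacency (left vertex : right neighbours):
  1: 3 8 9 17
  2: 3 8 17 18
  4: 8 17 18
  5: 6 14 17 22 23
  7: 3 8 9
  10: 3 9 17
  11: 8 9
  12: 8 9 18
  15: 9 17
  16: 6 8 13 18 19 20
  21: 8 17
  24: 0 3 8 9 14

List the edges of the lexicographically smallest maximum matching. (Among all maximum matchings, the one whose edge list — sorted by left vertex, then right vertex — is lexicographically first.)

|M| = 8 (so the lex-smallest maximum matching has 8 edges)
process left vertices in ascending order; for each, take the smallest-labelled available neighbour that still permits 8 edges overall, or leave it unmatched if none does
lex-smallest matching: {1-3, 2-8, 4-17, 5-6, 7-9, 12-18, 16-13, 24-0}

Lex-smallest maximum matching: {(1,3), (2,8), (4,17), (5,6), (7,9), (12,18), (16,13), (24,0)}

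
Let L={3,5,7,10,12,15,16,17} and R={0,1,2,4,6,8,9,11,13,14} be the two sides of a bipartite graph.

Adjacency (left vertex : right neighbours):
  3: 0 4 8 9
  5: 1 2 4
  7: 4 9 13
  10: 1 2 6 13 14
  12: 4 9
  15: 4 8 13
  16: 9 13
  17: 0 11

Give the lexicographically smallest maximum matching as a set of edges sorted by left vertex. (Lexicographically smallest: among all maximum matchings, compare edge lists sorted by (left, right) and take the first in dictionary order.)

Lex-smallest maximum matching: {(3,0), (5,1), (7,4), (10,2), (12,9), (15,8), (16,13), (17,11)}

|M| = 8 (so the lex-smallest maximum matching has 8 edges)
process left vertices in ascending order; for each, take the smallest-labelled available neighbour that still permits 8 edges overall, or leave it unmatched if none does
lex-smallest matching: {3-0, 5-1, 7-4, 10-2, 12-9, 15-8, 16-13, 17-11}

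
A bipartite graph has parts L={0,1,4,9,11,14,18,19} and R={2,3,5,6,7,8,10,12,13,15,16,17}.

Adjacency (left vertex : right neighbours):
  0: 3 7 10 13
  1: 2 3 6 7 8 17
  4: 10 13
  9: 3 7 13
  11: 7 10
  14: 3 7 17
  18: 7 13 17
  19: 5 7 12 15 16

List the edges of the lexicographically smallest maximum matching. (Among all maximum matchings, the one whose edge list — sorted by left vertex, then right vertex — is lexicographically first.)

Lex-smallest maximum matching: {(0,3), (1,2), (4,10), (9,7), (14,17), (18,13), (19,5)}

|M| = 7 (so the lex-smallest maximum matching has 7 edges)
process left vertices in ascending order; for each, take the smallest-labelled available neighbour that still permits 7 edges overall, or leave it unmatched if none does
lex-smallest matching: {0-3, 1-2, 4-10, 9-7, 14-17, 18-13, 19-5}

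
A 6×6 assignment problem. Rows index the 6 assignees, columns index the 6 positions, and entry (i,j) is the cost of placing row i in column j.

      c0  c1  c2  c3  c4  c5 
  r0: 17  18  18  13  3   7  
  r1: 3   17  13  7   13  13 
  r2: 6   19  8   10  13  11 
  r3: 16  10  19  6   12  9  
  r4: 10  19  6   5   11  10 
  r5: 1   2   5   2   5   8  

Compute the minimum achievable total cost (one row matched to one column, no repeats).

Minimum assignment cost: 30

optimal assignment: row0→col4 (cost 3), row1→col0 (cost 3), row2→col2 (cost 8), row3→col5 (cost 9), row4→col3 (cost 5), row5→col1 (cost 2)
total = 3 + 3 + 8 + 9 + 5 + 2 = 30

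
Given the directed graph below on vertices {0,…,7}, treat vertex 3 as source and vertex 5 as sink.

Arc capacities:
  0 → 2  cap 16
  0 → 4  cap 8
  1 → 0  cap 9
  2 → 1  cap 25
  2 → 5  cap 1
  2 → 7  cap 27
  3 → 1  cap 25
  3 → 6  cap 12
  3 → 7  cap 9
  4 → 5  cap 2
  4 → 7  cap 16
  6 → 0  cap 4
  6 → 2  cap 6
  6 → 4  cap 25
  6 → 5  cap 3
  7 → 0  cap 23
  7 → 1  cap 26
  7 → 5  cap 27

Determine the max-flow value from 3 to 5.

Maximum flow value: 30

augment #1: 3→6→5 bottleneck 3, total now 3
augment #2: 3→7→5 bottleneck 9, total now 12
augment #3: 3→6→2→5 bottleneck 1, total now 13
augment #4: 3→6→4→5 bottleneck 2, total now 15
augment #5: 3→6→2→7→5 bottleneck 5, total now 20
augment #6: 3→6→4→7→5 bottleneck 1, total now 21
augment #7: 3→1→0→2→7→5 bottleneck 9, total now 30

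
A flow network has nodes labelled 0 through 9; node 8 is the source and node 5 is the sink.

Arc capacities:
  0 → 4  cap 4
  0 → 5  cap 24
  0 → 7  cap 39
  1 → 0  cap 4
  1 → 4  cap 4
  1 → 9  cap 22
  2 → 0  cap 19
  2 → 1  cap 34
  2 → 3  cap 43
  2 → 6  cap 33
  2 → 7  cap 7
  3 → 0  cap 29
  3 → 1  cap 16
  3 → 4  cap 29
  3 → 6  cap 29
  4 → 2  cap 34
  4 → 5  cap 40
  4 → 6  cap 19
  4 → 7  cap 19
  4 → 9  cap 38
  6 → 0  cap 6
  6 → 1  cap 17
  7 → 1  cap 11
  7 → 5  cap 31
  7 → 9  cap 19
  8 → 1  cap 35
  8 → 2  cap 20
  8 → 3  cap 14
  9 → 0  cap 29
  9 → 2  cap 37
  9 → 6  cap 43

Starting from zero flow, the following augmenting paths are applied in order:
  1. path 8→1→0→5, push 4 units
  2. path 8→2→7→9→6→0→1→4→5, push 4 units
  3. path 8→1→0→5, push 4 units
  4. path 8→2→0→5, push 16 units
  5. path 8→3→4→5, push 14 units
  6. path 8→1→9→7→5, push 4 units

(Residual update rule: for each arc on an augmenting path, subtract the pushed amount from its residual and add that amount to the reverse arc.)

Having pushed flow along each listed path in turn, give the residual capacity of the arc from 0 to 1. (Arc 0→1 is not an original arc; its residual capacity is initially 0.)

Residual capacity of (0,1): 4

after path 1 (8→1→0→5, push 4): res(0,1)=4
after path 2 (8→2→7→9→6→0→1→4→5, push 4): res(0,1)=0
after path 3 (8→1→0→5, push 4): res(0,1)=4
after path 4 (8→2→0→5, push 16): res(0,1)=4
after path 5 (8→3→4→5, push 14): res(0,1)=4
after path 6 (8→1→9→7→5, push 4): res(0,1)=4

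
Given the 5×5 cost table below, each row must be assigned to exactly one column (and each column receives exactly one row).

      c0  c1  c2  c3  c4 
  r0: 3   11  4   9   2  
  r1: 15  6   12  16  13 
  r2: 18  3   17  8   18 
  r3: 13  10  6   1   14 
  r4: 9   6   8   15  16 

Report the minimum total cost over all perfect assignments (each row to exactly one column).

optimal assignment: row0→col4 (cost 2), row1→col2 (cost 12), row2→col1 (cost 3), row3→col3 (cost 1), row4→col0 (cost 9)
total = 2 + 12 + 3 + 1 + 9 = 27

Minimum assignment cost: 27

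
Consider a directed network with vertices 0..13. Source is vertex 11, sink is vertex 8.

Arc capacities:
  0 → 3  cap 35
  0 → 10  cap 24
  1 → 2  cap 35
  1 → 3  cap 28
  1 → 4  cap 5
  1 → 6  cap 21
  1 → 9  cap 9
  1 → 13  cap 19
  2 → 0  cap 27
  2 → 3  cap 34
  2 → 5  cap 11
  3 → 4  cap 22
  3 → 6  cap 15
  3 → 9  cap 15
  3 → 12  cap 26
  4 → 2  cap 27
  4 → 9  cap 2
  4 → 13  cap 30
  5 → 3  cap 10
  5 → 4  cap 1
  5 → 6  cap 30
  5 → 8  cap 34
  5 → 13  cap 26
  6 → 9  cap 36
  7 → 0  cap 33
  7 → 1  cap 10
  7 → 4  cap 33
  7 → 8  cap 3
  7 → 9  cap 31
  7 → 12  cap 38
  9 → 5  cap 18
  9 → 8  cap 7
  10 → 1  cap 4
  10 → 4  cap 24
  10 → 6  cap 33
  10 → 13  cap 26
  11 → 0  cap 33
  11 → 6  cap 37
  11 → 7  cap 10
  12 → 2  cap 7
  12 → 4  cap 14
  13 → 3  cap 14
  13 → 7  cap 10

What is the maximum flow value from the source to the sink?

augment #1: 11→7→8 bottleneck 3, total now 3
augment #2: 11→6→9→8 bottleneck 7, total now 10
augment #3: 11→6→9→5→8 bottleneck 18, total now 28
augment #4: 11→7→1→2→5→8 bottleneck 7, total now 35
augment #5: 11→0→3→4→2→5→8 bottleneck 4, total now 39

Maximum flow value: 39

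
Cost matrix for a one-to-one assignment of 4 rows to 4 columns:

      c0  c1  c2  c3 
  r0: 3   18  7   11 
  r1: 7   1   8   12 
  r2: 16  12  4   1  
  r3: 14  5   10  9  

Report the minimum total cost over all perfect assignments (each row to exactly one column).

Minimum assignment cost: 15

optimal assignment: row0→col0 (cost 3), row1→col1 (cost 1), row2→col3 (cost 1), row3→col2 (cost 10)
total = 3 + 1 + 1 + 10 = 15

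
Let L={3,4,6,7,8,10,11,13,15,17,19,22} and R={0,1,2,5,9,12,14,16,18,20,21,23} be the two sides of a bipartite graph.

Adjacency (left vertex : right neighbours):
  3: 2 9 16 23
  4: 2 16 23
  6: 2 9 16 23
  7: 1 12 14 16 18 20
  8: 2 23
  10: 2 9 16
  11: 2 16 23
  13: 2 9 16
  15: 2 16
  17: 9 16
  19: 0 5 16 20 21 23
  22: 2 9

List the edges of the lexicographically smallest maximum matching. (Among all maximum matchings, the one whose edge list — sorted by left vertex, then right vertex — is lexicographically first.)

Lex-smallest maximum matching: {(3,2), (4,16), (6,9), (7,1), (8,23), (19,0)}

|M| = 6 (so the lex-smallest maximum matching has 6 edges)
process left vertices in ascending order; for each, take the smallest-labelled available neighbour that still permits 6 edges overall, or leave it unmatched if none does
lex-smallest matching: {3-2, 4-16, 6-9, 7-1, 8-23, 19-0}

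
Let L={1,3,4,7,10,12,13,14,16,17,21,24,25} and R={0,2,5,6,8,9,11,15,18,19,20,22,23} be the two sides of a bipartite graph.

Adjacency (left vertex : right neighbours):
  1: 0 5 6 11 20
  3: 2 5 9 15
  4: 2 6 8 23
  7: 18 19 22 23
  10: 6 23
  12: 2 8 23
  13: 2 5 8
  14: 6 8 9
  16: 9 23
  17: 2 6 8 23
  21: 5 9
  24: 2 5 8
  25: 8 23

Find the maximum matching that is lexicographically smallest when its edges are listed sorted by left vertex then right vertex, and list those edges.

Lex-smallest maximum matching: {(1,0), (3,15), (4,2), (7,18), (10,6), (12,8), (13,5), (14,9), (16,23)}

|M| = 9 (so the lex-smallest maximum matching has 9 edges)
process left vertices in ascending order; for each, take the smallest-labelled available neighbour that still permits 9 edges overall, or leave it unmatched if none does
lex-smallest matching: {1-0, 3-15, 4-2, 7-18, 10-6, 12-8, 13-5, 14-9, 16-23}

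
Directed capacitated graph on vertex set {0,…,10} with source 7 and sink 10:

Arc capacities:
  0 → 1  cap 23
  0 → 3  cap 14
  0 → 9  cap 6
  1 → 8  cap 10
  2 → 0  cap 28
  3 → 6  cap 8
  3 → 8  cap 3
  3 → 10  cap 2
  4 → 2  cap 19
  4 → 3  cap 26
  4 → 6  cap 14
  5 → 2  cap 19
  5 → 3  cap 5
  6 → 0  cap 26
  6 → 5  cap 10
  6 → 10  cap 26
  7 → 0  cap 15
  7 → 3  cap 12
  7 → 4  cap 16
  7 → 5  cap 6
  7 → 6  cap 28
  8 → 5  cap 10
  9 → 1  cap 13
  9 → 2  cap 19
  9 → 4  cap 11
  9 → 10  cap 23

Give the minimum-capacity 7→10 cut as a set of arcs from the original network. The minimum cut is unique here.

augment #1: 7→3→10 push 2
augment #2: 7→6→10 push 26
augment #3: 7→0→9→10 push 6
max flow = 34; residual-reachable set from 7 gives S-side
cut edges (S→T): {(0,9), (3,10), (6,10)} total cap 34

Min-cut arcs: {(0,9), (3,10), (6,10)} (total capacity 34)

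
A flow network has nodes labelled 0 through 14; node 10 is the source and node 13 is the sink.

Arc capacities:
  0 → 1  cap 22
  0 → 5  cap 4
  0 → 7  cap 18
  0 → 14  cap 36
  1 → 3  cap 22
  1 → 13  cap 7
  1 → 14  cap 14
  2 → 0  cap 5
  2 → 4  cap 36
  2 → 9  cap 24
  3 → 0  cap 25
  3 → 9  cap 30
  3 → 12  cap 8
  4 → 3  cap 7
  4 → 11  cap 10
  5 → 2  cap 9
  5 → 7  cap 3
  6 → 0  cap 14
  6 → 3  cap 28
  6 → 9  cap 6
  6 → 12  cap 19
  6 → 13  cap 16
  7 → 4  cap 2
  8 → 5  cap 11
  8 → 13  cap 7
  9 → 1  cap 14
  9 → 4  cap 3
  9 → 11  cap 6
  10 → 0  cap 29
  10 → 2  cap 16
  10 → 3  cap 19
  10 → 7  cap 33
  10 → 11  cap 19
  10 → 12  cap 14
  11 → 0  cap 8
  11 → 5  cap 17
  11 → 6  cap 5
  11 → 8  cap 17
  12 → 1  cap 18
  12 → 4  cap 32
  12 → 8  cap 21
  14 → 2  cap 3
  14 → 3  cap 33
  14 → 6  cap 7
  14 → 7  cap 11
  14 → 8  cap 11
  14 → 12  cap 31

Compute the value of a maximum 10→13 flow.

augment #1: 10→0→1→13 bottleneck 7, total now 7
augment #2: 10→11→6→13 bottleneck 5, total now 12
augment #3: 10→11→8→13 bottleneck 7, total now 19
augment #4: 10→0→14→6→13 bottleneck 7, total now 26

Maximum flow value: 26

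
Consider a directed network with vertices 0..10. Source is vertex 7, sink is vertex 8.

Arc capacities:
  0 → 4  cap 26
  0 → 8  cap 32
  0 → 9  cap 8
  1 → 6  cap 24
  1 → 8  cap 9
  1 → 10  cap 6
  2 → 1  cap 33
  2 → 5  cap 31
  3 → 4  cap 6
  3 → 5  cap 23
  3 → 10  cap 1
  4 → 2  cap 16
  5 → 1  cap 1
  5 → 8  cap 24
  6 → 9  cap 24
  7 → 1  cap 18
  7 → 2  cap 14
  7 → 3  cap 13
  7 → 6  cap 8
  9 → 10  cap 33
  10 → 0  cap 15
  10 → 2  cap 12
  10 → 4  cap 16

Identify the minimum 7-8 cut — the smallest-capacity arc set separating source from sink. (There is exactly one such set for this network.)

Min-cut arcs: {(1,8), (5,8), (10,0)} (total capacity 48)

augment #1: 7→1→8 push 9
augment #2: 7→2→5→8 push 14
augment #3: 7→3→5→8 push 10
augment #4: 7→1→10→0→8 push 6
augment #5: 7→3→10→0→8 push 1
augment #6: 7→6→9→10→0→8 push 8
max flow = 48; residual-reachable set from 7 gives S-side
cut edges (S→T): {(1,8), (5,8), (10,0)} total cap 48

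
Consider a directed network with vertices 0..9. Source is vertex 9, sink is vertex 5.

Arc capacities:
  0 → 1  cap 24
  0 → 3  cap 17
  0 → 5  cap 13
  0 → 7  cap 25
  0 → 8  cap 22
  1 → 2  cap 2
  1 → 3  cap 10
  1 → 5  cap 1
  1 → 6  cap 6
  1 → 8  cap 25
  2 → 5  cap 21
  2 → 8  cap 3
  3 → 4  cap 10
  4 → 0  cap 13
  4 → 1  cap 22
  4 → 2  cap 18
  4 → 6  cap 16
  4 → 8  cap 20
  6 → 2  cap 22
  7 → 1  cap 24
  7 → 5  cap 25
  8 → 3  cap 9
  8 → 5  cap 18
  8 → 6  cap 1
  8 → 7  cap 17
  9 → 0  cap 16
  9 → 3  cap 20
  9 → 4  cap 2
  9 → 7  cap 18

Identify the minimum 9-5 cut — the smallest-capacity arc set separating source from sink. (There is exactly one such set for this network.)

Min-cut arcs: {(3,4), (9,0), (9,4), (9,7)} (total capacity 46)

augment #1: 9→0→5 push 13
augment #2: 9→7→5 push 18
augment #3: 9→0→1→5 push 1
augment #4: 9→0→7→5 push 2
augment #5: 9→4→2→5 push 2
augment #6: 9→3→4→2→5 push 10
max flow = 46; residual-reachable set from 9 gives S-side
cut edges (S→T): {(3,4), (9,0), (9,4), (9,7)} total cap 46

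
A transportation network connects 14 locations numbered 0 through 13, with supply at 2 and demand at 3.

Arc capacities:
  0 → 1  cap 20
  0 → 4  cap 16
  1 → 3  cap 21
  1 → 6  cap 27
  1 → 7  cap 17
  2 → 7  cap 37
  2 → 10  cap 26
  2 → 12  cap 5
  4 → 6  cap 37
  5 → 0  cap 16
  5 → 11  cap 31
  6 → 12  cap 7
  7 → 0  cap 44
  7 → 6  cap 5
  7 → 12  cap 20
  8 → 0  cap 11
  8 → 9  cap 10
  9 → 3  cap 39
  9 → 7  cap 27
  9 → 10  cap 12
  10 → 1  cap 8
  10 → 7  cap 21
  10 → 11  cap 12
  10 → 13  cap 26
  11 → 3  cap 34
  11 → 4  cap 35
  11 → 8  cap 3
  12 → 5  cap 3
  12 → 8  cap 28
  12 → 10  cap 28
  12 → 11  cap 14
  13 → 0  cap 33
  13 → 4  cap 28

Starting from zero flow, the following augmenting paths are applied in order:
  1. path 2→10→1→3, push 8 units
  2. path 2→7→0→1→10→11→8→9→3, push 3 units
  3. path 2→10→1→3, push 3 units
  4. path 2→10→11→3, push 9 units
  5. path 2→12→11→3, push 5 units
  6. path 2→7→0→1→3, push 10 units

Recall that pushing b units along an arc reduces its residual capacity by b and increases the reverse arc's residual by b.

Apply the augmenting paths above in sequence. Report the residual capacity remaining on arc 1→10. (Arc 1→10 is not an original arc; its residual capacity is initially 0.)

Residual capacity of (1,10): 8

after path 1 (2→10→1→3, push 8): res(1,10)=8
after path 2 (2→7→0→1→10→11→8→9→3, push 3): res(1,10)=5
after path 3 (2→10→1→3, push 3): res(1,10)=8
after path 4 (2→10→11→3, push 9): res(1,10)=8
after path 5 (2→12→11→3, push 5): res(1,10)=8
after path 6 (2→7→0→1→3, push 10): res(1,10)=8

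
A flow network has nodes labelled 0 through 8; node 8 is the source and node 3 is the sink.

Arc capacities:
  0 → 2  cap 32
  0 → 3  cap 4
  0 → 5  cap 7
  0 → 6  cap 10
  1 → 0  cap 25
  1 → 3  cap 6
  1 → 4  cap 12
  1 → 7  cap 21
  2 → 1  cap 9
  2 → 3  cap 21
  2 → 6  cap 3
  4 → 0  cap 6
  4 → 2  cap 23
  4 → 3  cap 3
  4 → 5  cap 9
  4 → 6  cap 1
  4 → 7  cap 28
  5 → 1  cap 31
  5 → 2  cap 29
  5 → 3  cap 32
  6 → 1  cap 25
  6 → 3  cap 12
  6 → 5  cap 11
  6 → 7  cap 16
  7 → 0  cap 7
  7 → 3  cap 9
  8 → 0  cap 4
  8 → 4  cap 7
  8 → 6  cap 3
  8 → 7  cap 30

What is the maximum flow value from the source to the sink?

augment #1: 8→0→3 bottleneck 4, total now 4
augment #2: 8→4→3 bottleneck 3, total now 7
augment #3: 8→6→3 bottleneck 3, total now 10
augment #4: 8→7→3 bottleneck 9, total now 19
augment #5: 8→4→2→3 bottleneck 4, total now 23
augment #6: 8→7→0→2→3 bottleneck 7, total now 30

Maximum flow value: 30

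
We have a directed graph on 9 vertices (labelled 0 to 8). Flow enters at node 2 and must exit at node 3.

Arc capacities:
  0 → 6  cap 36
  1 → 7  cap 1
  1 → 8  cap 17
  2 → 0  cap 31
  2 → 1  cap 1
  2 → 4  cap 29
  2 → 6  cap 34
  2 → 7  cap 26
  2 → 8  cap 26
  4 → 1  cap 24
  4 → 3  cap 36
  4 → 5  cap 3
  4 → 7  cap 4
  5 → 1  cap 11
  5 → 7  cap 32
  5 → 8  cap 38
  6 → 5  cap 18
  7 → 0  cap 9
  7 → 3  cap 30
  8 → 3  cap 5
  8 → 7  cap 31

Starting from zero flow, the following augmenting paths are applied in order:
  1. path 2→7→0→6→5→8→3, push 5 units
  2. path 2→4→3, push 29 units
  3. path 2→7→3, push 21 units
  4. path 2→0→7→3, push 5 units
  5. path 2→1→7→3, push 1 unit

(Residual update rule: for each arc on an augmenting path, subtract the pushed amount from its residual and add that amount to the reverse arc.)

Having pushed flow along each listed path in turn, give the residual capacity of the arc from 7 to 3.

after path 1 (2→7→0→6→5→8→3, push 5): res(7,3)=30
after path 2 (2→4→3, push 29): res(7,3)=30
after path 3 (2→7→3, push 21): res(7,3)=9
after path 4 (2→0→7→3, push 5): res(7,3)=4
after path 5 (2→1→7→3, push 1): res(7,3)=3

Residual capacity of (7,3): 3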